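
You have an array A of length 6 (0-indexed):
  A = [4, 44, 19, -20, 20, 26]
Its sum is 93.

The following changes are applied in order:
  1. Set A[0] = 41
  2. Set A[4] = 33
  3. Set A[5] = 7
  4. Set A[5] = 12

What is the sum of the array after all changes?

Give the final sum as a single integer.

Answer: 129

Derivation:
Initial sum: 93
Change 1: A[0] 4 -> 41, delta = 37, sum = 130
Change 2: A[4] 20 -> 33, delta = 13, sum = 143
Change 3: A[5] 26 -> 7, delta = -19, sum = 124
Change 4: A[5] 7 -> 12, delta = 5, sum = 129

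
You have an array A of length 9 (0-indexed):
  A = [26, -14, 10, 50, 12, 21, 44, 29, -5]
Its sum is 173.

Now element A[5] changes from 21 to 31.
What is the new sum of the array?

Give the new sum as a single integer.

Answer: 183

Derivation:
Old value at index 5: 21
New value at index 5: 31
Delta = 31 - 21 = 10
New sum = old_sum + delta = 173 + (10) = 183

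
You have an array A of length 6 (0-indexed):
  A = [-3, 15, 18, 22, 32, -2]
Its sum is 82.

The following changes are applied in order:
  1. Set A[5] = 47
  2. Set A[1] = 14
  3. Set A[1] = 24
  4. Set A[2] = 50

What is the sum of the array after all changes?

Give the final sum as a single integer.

Initial sum: 82
Change 1: A[5] -2 -> 47, delta = 49, sum = 131
Change 2: A[1] 15 -> 14, delta = -1, sum = 130
Change 3: A[1] 14 -> 24, delta = 10, sum = 140
Change 4: A[2] 18 -> 50, delta = 32, sum = 172

Answer: 172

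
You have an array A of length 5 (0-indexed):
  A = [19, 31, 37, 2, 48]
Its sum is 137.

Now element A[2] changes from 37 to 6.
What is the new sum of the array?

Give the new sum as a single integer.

Old value at index 2: 37
New value at index 2: 6
Delta = 6 - 37 = -31
New sum = old_sum + delta = 137 + (-31) = 106

Answer: 106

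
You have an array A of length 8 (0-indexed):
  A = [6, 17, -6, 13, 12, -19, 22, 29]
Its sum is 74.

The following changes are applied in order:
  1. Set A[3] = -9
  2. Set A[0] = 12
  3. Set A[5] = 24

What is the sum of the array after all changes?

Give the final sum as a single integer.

Initial sum: 74
Change 1: A[3] 13 -> -9, delta = -22, sum = 52
Change 2: A[0] 6 -> 12, delta = 6, sum = 58
Change 3: A[5] -19 -> 24, delta = 43, sum = 101

Answer: 101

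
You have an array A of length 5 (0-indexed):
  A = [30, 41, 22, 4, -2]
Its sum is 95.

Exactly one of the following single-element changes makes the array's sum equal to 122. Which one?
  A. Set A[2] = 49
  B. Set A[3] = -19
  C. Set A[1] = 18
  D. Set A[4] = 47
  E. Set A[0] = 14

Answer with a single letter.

Answer: A

Derivation:
Option A: A[2] 22->49, delta=27, new_sum=95+(27)=122 <-- matches target
Option B: A[3] 4->-19, delta=-23, new_sum=95+(-23)=72
Option C: A[1] 41->18, delta=-23, new_sum=95+(-23)=72
Option D: A[4] -2->47, delta=49, new_sum=95+(49)=144
Option E: A[0] 30->14, delta=-16, new_sum=95+(-16)=79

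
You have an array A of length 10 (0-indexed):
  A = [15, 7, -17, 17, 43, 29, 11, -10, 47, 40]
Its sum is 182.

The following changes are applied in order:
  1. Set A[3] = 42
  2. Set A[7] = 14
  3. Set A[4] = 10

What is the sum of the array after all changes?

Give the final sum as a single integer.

Initial sum: 182
Change 1: A[3] 17 -> 42, delta = 25, sum = 207
Change 2: A[7] -10 -> 14, delta = 24, sum = 231
Change 3: A[4] 43 -> 10, delta = -33, sum = 198

Answer: 198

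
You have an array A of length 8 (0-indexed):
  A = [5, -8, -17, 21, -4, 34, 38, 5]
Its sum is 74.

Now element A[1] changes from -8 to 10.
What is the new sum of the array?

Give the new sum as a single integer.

Old value at index 1: -8
New value at index 1: 10
Delta = 10 - -8 = 18
New sum = old_sum + delta = 74 + (18) = 92

Answer: 92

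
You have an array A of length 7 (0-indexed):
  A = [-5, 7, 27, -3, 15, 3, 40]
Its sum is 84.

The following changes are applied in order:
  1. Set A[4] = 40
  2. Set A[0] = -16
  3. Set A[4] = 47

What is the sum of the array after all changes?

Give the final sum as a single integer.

Answer: 105

Derivation:
Initial sum: 84
Change 1: A[4] 15 -> 40, delta = 25, sum = 109
Change 2: A[0] -5 -> -16, delta = -11, sum = 98
Change 3: A[4] 40 -> 47, delta = 7, sum = 105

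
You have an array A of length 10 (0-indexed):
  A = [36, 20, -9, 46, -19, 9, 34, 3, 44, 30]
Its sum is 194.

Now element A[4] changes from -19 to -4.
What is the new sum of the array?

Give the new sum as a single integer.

Old value at index 4: -19
New value at index 4: -4
Delta = -4 - -19 = 15
New sum = old_sum + delta = 194 + (15) = 209

Answer: 209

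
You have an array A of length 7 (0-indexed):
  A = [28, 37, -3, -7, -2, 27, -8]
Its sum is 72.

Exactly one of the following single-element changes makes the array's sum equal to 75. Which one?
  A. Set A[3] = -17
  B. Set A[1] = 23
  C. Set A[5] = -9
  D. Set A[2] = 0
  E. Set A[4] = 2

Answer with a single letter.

Option A: A[3] -7->-17, delta=-10, new_sum=72+(-10)=62
Option B: A[1] 37->23, delta=-14, new_sum=72+(-14)=58
Option C: A[5] 27->-9, delta=-36, new_sum=72+(-36)=36
Option D: A[2] -3->0, delta=3, new_sum=72+(3)=75 <-- matches target
Option E: A[4] -2->2, delta=4, new_sum=72+(4)=76

Answer: D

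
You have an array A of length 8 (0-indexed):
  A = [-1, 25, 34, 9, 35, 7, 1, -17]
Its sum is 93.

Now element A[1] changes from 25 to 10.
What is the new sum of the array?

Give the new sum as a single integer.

Old value at index 1: 25
New value at index 1: 10
Delta = 10 - 25 = -15
New sum = old_sum + delta = 93 + (-15) = 78

Answer: 78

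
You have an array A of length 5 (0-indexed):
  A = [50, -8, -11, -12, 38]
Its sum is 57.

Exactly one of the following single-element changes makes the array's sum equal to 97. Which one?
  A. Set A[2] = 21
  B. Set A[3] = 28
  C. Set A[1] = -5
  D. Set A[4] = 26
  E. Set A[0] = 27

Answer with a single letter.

Answer: B

Derivation:
Option A: A[2] -11->21, delta=32, new_sum=57+(32)=89
Option B: A[3] -12->28, delta=40, new_sum=57+(40)=97 <-- matches target
Option C: A[1] -8->-5, delta=3, new_sum=57+(3)=60
Option D: A[4] 38->26, delta=-12, new_sum=57+(-12)=45
Option E: A[0] 50->27, delta=-23, new_sum=57+(-23)=34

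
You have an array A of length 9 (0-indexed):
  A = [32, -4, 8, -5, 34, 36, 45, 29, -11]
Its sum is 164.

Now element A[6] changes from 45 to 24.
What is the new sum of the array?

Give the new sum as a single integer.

Old value at index 6: 45
New value at index 6: 24
Delta = 24 - 45 = -21
New sum = old_sum + delta = 164 + (-21) = 143

Answer: 143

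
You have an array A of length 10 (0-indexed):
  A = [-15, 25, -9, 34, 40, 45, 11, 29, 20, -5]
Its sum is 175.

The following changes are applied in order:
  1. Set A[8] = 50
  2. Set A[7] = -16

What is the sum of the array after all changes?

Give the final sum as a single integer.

Initial sum: 175
Change 1: A[8] 20 -> 50, delta = 30, sum = 205
Change 2: A[7] 29 -> -16, delta = -45, sum = 160

Answer: 160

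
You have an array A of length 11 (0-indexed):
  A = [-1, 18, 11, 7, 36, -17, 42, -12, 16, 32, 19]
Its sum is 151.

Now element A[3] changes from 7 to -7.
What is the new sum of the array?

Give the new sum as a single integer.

Old value at index 3: 7
New value at index 3: -7
Delta = -7 - 7 = -14
New sum = old_sum + delta = 151 + (-14) = 137

Answer: 137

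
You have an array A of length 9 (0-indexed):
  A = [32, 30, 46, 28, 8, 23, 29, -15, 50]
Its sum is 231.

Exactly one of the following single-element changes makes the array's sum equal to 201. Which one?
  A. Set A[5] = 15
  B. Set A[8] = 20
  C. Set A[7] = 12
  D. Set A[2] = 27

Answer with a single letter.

Answer: B

Derivation:
Option A: A[5] 23->15, delta=-8, new_sum=231+(-8)=223
Option B: A[8] 50->20, delta=-30, new_sum=231+(-30)=201 <-- matches target
Option C: A[7] -15->12, delta=27, new_sum=231+(27)=258
Option D: A[2] 46->27, delta=-19, new_sum=231+(-19)=212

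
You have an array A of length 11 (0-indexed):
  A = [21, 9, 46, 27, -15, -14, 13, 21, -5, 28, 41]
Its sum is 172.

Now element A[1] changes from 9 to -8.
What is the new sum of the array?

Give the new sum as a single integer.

Answer: 155

Derivation:
Old value at index 1: 9
New value at index 1: -8
Delta = -8 - 9 = -17
New sum = old_sum + delta = 172 + (-17) = 155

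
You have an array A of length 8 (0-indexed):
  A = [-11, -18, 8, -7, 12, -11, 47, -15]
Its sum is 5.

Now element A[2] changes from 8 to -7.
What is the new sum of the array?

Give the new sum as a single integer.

Old value at index 2: 8
New value at index 2: -7
Delta = -7 - 8 = -15
New sum = old_sum + delta = 5 + (-15) = -10

Answer: -10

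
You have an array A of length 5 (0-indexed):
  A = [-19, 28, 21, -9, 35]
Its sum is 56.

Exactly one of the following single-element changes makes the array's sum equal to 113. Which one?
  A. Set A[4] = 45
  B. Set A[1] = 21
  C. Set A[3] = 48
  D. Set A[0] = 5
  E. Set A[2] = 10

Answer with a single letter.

Answer: C

Derivation:
Option A: A[4] 35->45, delta=10, new_sum=56+(10)=66
Option B: A[1] 28->21, delta=-7, new_sum=56+(-7)=49
Option C: A[3] -9->48, delta=57, new_sum=56+(57)=113 <-- matches target
Option D: A[0] -19->5, delta=24, new_sum=56+(24)=80
Option E: A[2] 21->10, delta=-11, new_sum=56+(-11)=45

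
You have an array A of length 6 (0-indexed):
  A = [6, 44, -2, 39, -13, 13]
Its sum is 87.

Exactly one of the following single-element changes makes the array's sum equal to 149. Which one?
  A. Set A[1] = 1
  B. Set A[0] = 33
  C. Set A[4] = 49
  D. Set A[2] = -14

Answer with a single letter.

Option A: A[1] 44->1, delta=-43, new_sum=87+(-43)=44
Option B: A[0] 6->33, delta=27, new_sum=87+(27)=114
Option C: A[4] -13->49, delta=62, new_sum=87+(62)=149 <-- matches target
Option D: A[2] -2->-14, delta=-12, new_sum=87+(-12)=75

Answer: C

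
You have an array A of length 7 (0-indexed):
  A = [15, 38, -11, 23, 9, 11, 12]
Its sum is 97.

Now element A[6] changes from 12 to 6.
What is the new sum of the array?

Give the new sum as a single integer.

Answer: 91

Derivation:
Old value at index 6: 12
New value at index 6: 6
Delta = 6 - 12 = -6
New sum = old_sum + delta = 97 + (-6) = 91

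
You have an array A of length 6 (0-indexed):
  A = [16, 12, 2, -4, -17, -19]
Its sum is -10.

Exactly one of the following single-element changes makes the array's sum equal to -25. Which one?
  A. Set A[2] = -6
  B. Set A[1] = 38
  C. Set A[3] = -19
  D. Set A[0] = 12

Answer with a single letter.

Answer: C

Derivation:
Option A: A[2] 2->-6, delta=-8, new_sum=-10+(-8)=-18
Option B: A[1] 12->38, delta=26, new_sum=-10+(26)=16
Option C: A[3] -4->-19, delta=-15, new_sum=-10+(-15)=-25 <-- matches target
Option D: A[0] 16->12, delta=-4, new_sum=-10+(-4)=-14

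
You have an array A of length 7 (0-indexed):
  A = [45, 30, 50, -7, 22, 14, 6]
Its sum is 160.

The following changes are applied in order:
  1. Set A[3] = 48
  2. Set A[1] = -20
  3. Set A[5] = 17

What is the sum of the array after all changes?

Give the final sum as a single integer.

Answer: 168

Derivation:
Initial sum: 160
Change 1: A[3] -7 -> 48, delta = 55, sum = 215
Change 2: A[1] 30 -> -20, delta = -50, sum = 165
Change 3: A[5] 14 -> 17, delta = 3, sum = 168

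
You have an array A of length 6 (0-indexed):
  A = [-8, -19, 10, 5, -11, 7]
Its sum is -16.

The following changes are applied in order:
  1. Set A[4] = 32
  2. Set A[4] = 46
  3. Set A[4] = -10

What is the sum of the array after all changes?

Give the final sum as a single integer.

Answer: -15

Derivation:
Initial sum: -16
Change 1: A[4] -11 -> 32, delta = 43, sum = 27
Change 2: A[4] 32 -> 46, delta = 14, sum = 41
Change 3: A[4] 46 -> -10, delta = -56, sum = -15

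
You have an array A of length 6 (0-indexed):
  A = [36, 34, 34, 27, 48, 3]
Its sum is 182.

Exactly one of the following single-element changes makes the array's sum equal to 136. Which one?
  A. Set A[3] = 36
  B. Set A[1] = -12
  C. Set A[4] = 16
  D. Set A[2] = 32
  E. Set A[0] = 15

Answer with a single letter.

Option A: A[3] 27->36, delta=9, new_sum=182+(9)=191
Option B: A[1] 34->-12, delta=-46, new_sum=182+(-46)=136 <-- matches target
Option C: A[4] 48->16, delta=-32, new_sum=182+(-32)=150
Option D: A[2] 34->32, delta=-2, new_sum=182+(-2)=180
Option E: A[0] 36->15, delta=-21, new_sum=182+(-21)=161

Answer: B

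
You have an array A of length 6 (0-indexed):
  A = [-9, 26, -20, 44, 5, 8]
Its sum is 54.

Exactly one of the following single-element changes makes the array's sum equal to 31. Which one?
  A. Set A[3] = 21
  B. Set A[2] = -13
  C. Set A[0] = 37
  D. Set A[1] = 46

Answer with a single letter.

Option A: A[3] 44->21, delta=-23, new_sum=54+(-23)=31 <-- matches target
Option B: A[2] -20->-13, delta=7, new_sum=54+(7)=61
Option C: A[0] -9->37, delta=46, new_sum=54+(46)=100
Option D: A[1] 26->46, delta=20, new_sum=54+(20)=74

Answer: A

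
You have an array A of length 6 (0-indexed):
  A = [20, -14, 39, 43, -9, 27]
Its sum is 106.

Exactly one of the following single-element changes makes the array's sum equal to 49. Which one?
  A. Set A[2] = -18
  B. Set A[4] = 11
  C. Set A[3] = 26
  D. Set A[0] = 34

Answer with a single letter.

Option A: A[2] 39->-18, delta=-57, new_sum=106+(-57)=49 <-- matches target
Option B: A[4] -9->11, delta=20, new_sum=106+(20)=126
Option C: A[3] 43->26, delta=-17, new_sum=106+(-17)=89
Option D: A[0] 20->34, delta=14, new_sum=106+(14)=120

Answer: A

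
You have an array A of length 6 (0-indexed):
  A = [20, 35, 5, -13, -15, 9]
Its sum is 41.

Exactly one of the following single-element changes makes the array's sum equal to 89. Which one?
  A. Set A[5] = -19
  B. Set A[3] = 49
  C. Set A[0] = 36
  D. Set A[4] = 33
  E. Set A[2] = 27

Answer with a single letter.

Answer: D

Derivation:
Option A: A[5] 9->-19, delta=-28, new_sum=41+(-28)=13
Option B: A[3] -13->49, delta=62, new_sum=41+(62)=103
Option C: A[0] 20->36, delta=16, new_sum=41+(16)=57
Option D: A[4] -15->33, delta=48, new_sum=41+(48)=89 <-- matches target
Option E: A[2] 5->27, delta=22, new_sum=41+(22)=63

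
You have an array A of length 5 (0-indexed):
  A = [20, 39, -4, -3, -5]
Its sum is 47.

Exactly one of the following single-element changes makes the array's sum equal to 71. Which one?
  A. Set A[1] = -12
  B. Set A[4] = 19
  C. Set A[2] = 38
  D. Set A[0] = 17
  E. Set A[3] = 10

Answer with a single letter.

Answer: B

Derivation:
Option A: A[1] 39->-12, delta=-51, new_sum=47+(-51)=-4
Option B: A[4] -5->19, delta=24, new_sum=47+(24)=71 <-- matches target
Option C: A[2] -4->38, delta=42, new_sum=47+(42)=89
Option D: A[0] 20->17, delta=-3, new_sum=47+(-3)=44
Option E: A[3] -3->10, delta=13, new_sum=47+(13)=60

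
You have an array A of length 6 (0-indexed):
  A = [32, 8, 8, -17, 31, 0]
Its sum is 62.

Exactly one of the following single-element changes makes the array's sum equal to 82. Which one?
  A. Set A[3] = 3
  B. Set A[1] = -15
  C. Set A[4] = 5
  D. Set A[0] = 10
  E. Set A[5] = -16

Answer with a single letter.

Answer: A

Derivation:
Option A: A[3] -17->3, delta=20, new_sum=62+(20)=82 <-- matches target
Option B: A[1] 8->-15, delta=-23, new_sum=62+(-23)=39
Option C: A[4] 31->5, delta=-26, new_sum=62+(-26)=36
Option D: A[0] 32->10, delta=-22, new_sum=62+(-22)=40
Option E: A[5] 0->-16, delta=-16, new_sum=62+(-16)=46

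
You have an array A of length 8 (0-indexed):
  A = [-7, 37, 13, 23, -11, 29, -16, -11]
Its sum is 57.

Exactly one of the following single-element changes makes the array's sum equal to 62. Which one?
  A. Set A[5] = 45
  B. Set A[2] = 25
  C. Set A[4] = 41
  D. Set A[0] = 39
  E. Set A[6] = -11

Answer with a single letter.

Answer: E

Derivation:
Option A: A[5] 29->45, delta=16, new_sum=57+(16)=73
Option B: A[2] 13->25, delta=12, new_sum=57+(12)=69
Option C: A[4] -11->41, delta=52, new_sum=57+(52)=109
Option D: A[0] -7->39, delta=46, new_sum=57+(46)=103
Option E: A[6] -16->-11, delta=5, new_sum=57+(5)=62 <-- matches target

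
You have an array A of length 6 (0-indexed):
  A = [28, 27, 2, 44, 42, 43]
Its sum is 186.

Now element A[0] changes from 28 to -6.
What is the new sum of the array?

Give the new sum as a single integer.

Old value at index 0: 28
New value at index 0: -6
Delta = -6 - 28 = -34
New sum = old_sum + delta = 186 + (-34) = 152

Answer: 152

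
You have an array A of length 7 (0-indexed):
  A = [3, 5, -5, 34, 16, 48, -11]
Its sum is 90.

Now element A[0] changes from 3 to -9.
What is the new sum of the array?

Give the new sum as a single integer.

Answer: 78

Derivation:
Old value at index 0: 3
New value at index 0: -9
Delta = -9 - 3 = -12
New sum = old_sum + delta = 90 + (-12) = 78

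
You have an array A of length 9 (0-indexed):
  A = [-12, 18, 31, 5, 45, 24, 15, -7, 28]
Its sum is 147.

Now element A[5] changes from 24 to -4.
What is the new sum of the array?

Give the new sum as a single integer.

Old value at index 5: 24
New value at index 5: -4
Delta = -4 - 24 = -28
New sum = old_sum + delta = 147 + (-28) = 119

Answer: 119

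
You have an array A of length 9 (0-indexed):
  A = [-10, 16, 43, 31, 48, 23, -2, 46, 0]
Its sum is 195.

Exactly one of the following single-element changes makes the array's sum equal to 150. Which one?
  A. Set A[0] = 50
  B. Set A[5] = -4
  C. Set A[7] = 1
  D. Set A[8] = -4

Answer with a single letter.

Answer: C

Derivation:
Option A: A[0] -10->50, delta=60, new_sum=195+(60)=255
Option B: A[5] 23->-4, delta=-27, new_sum=195+(-27)=168
Option C: A[7] 46->1, delta=-45, new_sum=195+(-45)=150 <-- matches target
Option D: A[8] 0->-4, delta=-4, new_sum=195+(-4)=191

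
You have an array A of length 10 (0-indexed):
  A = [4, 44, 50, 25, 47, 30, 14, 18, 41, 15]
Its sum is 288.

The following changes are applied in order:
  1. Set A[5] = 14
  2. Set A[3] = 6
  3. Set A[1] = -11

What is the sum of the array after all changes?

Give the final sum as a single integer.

Answer: 198

Derivation:
Initial sum: 288
Change 1: A[5] 30 -> 14, delta = -16, sum = 272
Change 2: A[3] 25 -> 6, delta = -19, sum = 253
Change 3: A[1] 44 -> -11, delta = -55, sum = 198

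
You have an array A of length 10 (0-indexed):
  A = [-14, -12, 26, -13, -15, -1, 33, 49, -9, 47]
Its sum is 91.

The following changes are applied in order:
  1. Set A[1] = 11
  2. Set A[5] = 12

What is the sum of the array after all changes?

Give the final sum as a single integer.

Initial sum: 91
Change 1: A[1] -12 -> 11, delta = 23, sum = 114
Change 2: A[5] -1 -> 12, delta = 13, sum = 127

Answer: 127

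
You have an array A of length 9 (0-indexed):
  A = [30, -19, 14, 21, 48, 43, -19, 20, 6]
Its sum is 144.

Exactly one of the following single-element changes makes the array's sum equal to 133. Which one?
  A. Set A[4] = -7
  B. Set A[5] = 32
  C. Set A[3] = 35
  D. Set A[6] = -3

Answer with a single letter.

Option A: A[4] 48->-7, delta=-55, new_sum=144+(-55)=89
Option B: A[5] 43->32, delta=-11, new_sum=144+(-11)=133 <-- matches target
Option C: A[3] 21->35, delta=14, new_sum=144+(14)=158
Option D: A[6] -19->-3, delta=16, new_sum=144+(16)=160

Answer: B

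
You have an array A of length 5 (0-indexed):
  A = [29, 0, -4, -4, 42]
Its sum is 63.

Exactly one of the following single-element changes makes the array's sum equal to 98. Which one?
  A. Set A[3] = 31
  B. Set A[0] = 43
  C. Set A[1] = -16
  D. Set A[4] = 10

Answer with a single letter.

Answer: A

Derivation:
Option A: A[3] -4->31, delta=35, new_sum=63+(35)=98 <-- matches target
Option B: A[0] 29->43, delta=14, new_sum=63+(14)=77
Option C: A[1] 0->-16, delta=-16, new_sum=63+(-16)=47
Option D: A[4] 42->10, delta=-32, new_sum=63+(-32)=31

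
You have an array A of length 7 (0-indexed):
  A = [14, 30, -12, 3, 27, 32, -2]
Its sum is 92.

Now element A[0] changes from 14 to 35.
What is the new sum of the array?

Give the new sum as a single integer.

Answer: 113

Derivation:
Old value at index 0: 14
New value at index 0: 35
Delta = 35 - 14 = 21
New sum = old_sum + delta = 92 + (21) = 113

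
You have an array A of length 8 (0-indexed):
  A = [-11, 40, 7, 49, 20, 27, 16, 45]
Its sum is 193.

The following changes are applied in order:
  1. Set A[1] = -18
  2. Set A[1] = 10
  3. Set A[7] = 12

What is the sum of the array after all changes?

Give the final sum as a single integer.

Initial sum: 193
Change 1: A[1] 40 -> -18, delta = -58, sum = 135
Change 2: A[1] -18 -> 10, delta = 28, sum = 163
Change 3: A[7] 45 -> 12, delta = -33, sum = 130

Answer: 130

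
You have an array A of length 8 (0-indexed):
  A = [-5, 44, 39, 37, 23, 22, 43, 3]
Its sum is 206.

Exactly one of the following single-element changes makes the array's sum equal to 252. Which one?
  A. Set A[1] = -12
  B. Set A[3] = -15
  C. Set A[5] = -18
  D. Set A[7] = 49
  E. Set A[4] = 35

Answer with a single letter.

Option A: A[1] 44->-12, delta=-56, new_sum=206+(-56)=150
Option B: A[3] 37->-15, delta=-52, new_sum=206+(-52)=154
Option C: A[5] 22->-18, delta=-40, new_sum=206+(-40)=166
Option D: A[7] 3->49, delta=46, new_sum=206+(46)=252 <-- matches target
Option E: A[4] 23->35, delta=12, new_sum=206+(12)=218

Answer: D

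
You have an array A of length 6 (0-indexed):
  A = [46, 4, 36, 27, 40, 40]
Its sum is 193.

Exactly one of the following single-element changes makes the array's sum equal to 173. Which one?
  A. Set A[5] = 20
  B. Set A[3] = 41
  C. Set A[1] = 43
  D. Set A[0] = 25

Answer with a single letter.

Answer: A

Derivation:
Option A: A[5] 40->20, delta=-20, new_sum=193+(-20)=173 <-- matches target
Option B: A[3] 27->41, delta=14, new_sum=193+(14)=207
Option C: A[1] 4->43, delta=39, new_sum=193+(39)=232
Option D: A[0] 46->25, delta=-21, new_sum=193+(-21)=172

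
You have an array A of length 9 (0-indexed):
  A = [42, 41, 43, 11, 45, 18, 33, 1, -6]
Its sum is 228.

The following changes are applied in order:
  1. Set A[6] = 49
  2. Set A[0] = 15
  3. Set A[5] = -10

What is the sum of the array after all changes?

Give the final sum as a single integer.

Answer: 189

Derivation:
Initial sum: 228
Change 1: A[6] 33 -> 49, delta = 16, sum = 244
Change 2: A[0] 42 -> 15, delta = -27, sum = 217
Change 3: A[5] 18 -> -10, delta = -28, sum = 189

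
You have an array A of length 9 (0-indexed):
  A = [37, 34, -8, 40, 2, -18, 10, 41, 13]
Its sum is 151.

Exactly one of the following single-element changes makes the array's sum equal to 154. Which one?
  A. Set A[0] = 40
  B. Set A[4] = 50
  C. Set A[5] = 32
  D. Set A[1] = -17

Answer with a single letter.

Answer: A

Derivation:
Option A: A[0] 37->40, delta=3, new_sum=151+(3)=154 <-- matches target
Option B: A[4] 2->50, delta=48, new_sum=151+(48)=199
Option C: A[5] -18->32, delta=50, new_sum=151+(50)=201
Option D: A[1] 34->-17, delta=-51, new_sum=151+(-51)=100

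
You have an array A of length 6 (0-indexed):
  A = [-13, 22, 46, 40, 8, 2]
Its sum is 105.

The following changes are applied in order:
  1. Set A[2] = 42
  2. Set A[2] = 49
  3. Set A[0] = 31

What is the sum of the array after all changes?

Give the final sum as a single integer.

Answer: 152

Derivation:
Initial sum: 105
Change 1: A[2] 46 -> 42, delta = -4, sum = 101
Change 2: A[2] 42 -> 49, delta = 7, sum = 108
Change 3: A[0] -13 -> 31, delta = 44, sum = 152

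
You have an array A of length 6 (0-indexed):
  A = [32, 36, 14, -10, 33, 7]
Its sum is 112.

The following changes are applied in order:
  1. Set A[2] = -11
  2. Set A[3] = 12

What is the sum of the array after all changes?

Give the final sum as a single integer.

Answer: 109

Derivation:
Initial sum: 112
Change 1: A[2] 14 -> -11, delta = -25, sum = 87
Change 2: A[3] -10 -> 12, delta = 22, sum = 109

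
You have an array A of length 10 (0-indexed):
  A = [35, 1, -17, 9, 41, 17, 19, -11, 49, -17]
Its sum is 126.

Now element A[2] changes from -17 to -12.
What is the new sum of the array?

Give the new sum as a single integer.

Old value at index 2: -17
New value at index 2: -12
Delta = -12 - -17 = 5
New sum = old_sum + delta = 126 + (5) = 131

Answer: 131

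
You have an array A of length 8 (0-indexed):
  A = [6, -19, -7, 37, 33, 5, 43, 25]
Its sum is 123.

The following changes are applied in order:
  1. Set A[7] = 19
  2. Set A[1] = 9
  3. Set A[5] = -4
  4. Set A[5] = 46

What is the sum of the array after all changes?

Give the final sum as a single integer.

Initial sum: 123
Change 1: A[7] 25 -> 19, delta = -6, sum = 117
Change 2: A[1] -19 -> 9, delta = 28, sum = 145
Change 3: A[5] 5 -> -4, delta = -9, sum = 136
Change 4: A[5] -4 -> 46, delta = 50, sum = 186

Answer: 186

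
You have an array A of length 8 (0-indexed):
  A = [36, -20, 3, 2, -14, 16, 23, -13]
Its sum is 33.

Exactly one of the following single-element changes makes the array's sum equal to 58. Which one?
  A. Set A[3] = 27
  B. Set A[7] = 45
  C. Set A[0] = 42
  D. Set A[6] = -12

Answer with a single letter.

Answer: A

Derivation:
Option A: A[3] 2->27, delta=25, new_sum=33+(25)=58 <-- matches target
Option B: A[7] -13->45, delta=58, new_sum=33+(58)=91
Option C: A[0] 36->42, delta=6, new_sum=33+(6)=39
Option D: A[6] 23->-12, delta=-35, new_sum=33+(-35)=-2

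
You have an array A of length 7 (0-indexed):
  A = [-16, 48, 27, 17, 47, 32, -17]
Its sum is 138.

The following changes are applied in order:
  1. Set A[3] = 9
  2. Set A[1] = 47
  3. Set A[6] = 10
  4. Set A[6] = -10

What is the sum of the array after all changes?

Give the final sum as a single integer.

Answer: 136

Derivation:
Initial sum: 138
Change 1: A[3] 17 -> 9, delta = -8, sum = 130
Change 2: A[1] 48 -> 47, delta = -1, sum = 129
Change 3: A[6] -17 -> 10, delta = 27, sum = 156
Change 4: A[6] 10 -> -10, delta = -20, sum = 136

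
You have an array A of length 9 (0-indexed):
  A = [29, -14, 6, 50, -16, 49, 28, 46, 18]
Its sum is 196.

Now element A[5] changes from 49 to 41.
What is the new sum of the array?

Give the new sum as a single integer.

Answer: 188

Derivation:
Old value at index 5: 49
New value at index 5: 41
Delta = 41 - 49 = -8
New sum = old_sum + delta = 196 + (-8) = 188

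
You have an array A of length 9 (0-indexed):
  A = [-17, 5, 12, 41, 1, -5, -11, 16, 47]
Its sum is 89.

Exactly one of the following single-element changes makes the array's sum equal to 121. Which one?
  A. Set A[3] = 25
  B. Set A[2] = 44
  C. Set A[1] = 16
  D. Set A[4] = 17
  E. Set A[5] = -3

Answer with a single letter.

Option A: A[3] 41->25, delta=-16, new_sum=89+(-16)=73
Option B: A[2] 12->44, delta=32, new_sum=89+(32)=121 <-- matches target
Option C: A[1] 5->16, delta=11, new_sum=89+(11)=100
Option D: A[4] 1->17, delta=16, new_sum=89+(16)=105
Option E: A[5] -5->-3, delta=2, new_sum=89+(2)=91

Answer: B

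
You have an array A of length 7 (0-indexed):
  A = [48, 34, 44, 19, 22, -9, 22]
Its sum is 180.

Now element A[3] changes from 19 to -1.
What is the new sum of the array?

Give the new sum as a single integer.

Answer: 160

Derivation:
Old value at index 3: 19
New value at index 3: -1
Delta = -1 - 19 = -20
New sum = old_sum + delta = 180 + (-20) = 160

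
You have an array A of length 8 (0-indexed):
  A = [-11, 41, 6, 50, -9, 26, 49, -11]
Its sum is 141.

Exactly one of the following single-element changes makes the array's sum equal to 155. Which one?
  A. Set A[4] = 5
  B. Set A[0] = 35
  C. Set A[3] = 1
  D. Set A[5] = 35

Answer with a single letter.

Option A: A[4] -9->5, delta=14, new_sum=141+(14)=155 <-- matches target
Option B: A[0] -11->35, delta=46, new_sum=141+(46)=187
Option C: A[3] 50->1, delta=-49, new_sum=141+(-49)=92
Option D: A[5] 26->35, delta=9, new_sum=141+(9)=150

Answer: A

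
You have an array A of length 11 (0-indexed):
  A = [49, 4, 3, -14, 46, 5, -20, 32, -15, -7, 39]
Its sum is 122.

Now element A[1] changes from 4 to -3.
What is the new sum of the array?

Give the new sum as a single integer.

Old value at index 1: 4
New value at index 1: -3
Delta = -3 - 4 = -7
New sum = old_sum + delta = 122 + (-7) = 115

Answer: 115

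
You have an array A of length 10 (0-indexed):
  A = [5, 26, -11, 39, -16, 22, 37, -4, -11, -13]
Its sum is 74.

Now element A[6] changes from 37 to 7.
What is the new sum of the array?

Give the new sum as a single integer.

Answer: 44

Derivation:
Old value at index 6: 37
New value at index 6: 7
Delta = 7 - 37 = -30
New sum = old_sum + delta = 74 + (-30) = 44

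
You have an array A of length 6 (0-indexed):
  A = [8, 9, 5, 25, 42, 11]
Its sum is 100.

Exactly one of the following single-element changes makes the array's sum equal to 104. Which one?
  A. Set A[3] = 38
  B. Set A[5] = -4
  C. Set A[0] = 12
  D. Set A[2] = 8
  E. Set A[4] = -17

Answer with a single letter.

Answer: C

Derivation:
Option A: A[3] 25->38, delta=13, new_sum=100+(13)=113
Option B: A[5] 11->-4, delta=-15, new_sum=100+(-15)=85
Option C: A[0] 8->12, delta=4, new_sum=100+(4)=104 <-- matches target
Option D: A[2] 5->8, delta=3, new_sum=100+(3)=103
Option E: A[4] 42->-17, delta=-59, new_sum=100+(-59)=41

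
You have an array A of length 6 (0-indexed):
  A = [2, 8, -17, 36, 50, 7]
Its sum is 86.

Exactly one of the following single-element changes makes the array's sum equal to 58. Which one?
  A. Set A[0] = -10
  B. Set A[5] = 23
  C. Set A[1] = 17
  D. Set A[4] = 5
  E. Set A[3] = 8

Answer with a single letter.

Option A: A[0] 2->-10, delta=-12, new_sum=86+(-12)=74
Option B: A[5] 7->23, delta=16, new_sum=86+(16)=102
Option C: A[1] 8->17, delta=9, new_sum=86+(9)=95
Option D: A[4] 50->5, delta=-45, new_sum=86+(-45)=41
Option E: A[3] 36->8, delta=-28, new_sum=86+(-28)=58 <-- matches target

Answer: E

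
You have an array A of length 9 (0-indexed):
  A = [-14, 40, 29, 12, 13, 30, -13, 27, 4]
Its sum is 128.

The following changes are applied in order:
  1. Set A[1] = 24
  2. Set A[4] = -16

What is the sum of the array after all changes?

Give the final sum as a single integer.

Answer: 83

Derivation:
Initial sum: 128
Change 1: A[1] 40 -> 24, delta = -16, sum = 112
Change 2: A[4] 13 -> -16, delta = -29, sum = 83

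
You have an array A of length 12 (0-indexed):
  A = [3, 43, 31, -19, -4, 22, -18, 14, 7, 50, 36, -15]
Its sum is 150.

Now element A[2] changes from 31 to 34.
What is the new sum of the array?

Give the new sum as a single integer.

Old value at index 2: 31
New value at index 2: 34
Delta = 34 - 31 = 3
New sum = old_sum + delta = 150 + (3) = 153

Answer: 153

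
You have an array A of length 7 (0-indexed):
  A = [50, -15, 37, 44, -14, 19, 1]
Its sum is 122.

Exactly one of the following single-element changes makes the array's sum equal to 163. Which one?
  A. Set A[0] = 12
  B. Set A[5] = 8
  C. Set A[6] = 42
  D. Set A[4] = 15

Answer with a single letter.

Option A: A[0] 50->12, delta=-38, new_sum=122+(-38)=84
Option B: A[5] 19->8, delta=-11, new_sum=122+(-11)=111
Option C: A[6] 1->42, delta=41, new_sum=122+(41)=163 <-- matches target
Option D: A[4] -14->15, delta=29, new_sum=122+(29)=151

Answer: C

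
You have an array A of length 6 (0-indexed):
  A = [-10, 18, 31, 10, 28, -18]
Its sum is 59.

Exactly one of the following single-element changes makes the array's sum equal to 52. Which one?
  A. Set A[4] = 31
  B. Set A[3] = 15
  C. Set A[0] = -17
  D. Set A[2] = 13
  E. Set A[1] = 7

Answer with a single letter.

Answer: C

Derivation:
Option A: A[4] 28->31, delta=3, new_sum=59+(3)=62
Option B: A[3] 10->15, delta=5, new_sum=59+(5)=64
Option C: A[0] -10->-17, delta=-7, new_sum=59+(-7)=52 <-- matches target
Option D: A[2] 31->13, delta=-18, new_sum=59+(-18)=41
Option E: A[1] 18->7, delta=-11, new_sum=59+(-11)=48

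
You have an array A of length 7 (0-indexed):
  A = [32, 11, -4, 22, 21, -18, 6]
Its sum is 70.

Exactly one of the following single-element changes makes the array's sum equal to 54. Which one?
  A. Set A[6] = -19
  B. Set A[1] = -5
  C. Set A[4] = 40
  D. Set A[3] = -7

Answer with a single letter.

Answer: B

Derivation:
Option A: A[6] 6->-19, delta=-25, new_sum=70+(-25)=45
Option B: A[1] 11->-5, delta=-16, new_sum=70+(-16)=54 <-- matches target
Option C: A[4] 21->40, delta=19, new_sum=70+(19)=89
Option D: A[3] 22->-7, delta=-29, new_sum=70+(-29)=41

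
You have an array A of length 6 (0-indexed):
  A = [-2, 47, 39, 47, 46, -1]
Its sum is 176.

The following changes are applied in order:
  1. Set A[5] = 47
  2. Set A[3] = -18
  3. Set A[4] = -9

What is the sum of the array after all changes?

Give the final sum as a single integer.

Initial sum: 176
Change 1: A[5] -1 -> 47, delta = 48, sum = 224
Change 2: A[3] 47 -> -18, delta = -65, sum = 159
Change 3: A[4] 46 -> -9, delta = -55, sum = 104

Answer: 104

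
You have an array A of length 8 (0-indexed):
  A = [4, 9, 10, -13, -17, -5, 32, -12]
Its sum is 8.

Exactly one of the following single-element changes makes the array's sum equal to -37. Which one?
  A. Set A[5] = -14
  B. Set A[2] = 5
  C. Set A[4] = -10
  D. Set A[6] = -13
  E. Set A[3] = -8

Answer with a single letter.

Option A: A[5] -5->-14, delta=-9, new_sum=8+(-9)=-1
Option B: A[2] 10->5, delta=-5, new_sum=8+(-5)=3
Option C: A[4] -17->-10, delta=7, new_sum=8+(7)=15
Option D: A[6] 32->-13, delta=-45, new_sum=8+(-45)=-37 <-- matches target
Option E: A[3] -13->-8, delta=5, new_sum=8+(5)=13

Answer: D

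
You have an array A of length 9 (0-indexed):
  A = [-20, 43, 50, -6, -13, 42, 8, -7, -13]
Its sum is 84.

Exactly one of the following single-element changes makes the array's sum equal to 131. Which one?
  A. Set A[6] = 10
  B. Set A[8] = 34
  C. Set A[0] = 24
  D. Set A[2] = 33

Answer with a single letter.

Option A: A[6] 8->10, delta=2, new_sum=84+(2)=86
Option B: A[8] -13->34, delta=47, new_sum=84+(47)=131 <-- matches target
Option C: A[0] -20->24, delta=44, new_sum=84+(44)=128
Option D: A[2] 50->33, delta=-17, new_sum=84+(-17)=67

Answer: B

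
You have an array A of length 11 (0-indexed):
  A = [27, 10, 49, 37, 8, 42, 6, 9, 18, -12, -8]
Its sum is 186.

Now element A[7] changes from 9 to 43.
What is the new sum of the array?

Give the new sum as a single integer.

Answer: 220

Derivation:
Old value at index 7: 9
New value at index 7: 43
Delta = 43 - 9 = 34
New sum = old_sum + delta = 186 + (34) = 220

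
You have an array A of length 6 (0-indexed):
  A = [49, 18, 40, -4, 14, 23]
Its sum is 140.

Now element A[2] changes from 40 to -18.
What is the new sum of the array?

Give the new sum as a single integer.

Old value at index 2: 40
New value at index 2: -18
Delta = -18 - 40 = -58
New sum = old_sum + delta = 140 + (-58) = 82

Answer: 82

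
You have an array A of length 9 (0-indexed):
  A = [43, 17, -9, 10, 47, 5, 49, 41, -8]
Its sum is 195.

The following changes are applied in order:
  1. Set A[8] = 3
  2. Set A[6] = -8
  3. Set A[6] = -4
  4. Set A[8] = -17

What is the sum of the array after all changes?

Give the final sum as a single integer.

Answer: 133

Derivation:
Initial sum: 195
Change 1: A[8] -8 -> 3, delta = 11, sum = 206
Change 2: A[6] 49 -> -8, delta = -57, sum = 149
Change 3: A[6] -8 -> -4, delta = 4, sum = 153
Change 4: A[8] 3 -> -17, delta = -20, sum = 133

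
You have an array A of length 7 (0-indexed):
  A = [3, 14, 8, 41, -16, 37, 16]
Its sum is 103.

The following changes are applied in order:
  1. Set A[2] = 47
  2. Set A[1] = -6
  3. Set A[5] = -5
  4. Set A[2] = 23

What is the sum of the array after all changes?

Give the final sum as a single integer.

Answer: 56

Derivation:
Initial sum: 103
Change 1: A[2] 8 -> 47, delta = 39, sum = 142
Change 2: A[1] 14 -> -6, delta = -20, sum = 122
Change 3: A[5] 37 -> -5, delta = -42, sum = 80
Change 4: A[2] 47 -> 23, delta = -24, sum = 56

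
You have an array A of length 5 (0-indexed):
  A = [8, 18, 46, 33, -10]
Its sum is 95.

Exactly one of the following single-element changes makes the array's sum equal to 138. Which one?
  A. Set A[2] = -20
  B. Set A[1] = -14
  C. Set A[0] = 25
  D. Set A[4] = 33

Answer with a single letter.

Option A: A[2] 46->-20, delta=-66, new_sum=95+(-66)=29
Option B: A[1] 18->-14, delta=-32, new_sum=95+(-32)=63
Option C: A[0] 8->25, delta=17, new_sum=95+(17)=112
Option D: A[4] -10->33, delta=43, new_sum=95+(43)=138 <-- matches target

Answer: D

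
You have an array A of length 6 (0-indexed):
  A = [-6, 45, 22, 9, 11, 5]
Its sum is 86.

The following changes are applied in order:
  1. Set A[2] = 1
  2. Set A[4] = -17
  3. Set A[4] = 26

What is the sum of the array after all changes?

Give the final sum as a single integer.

Initial sum: 86
Change 1: A[2] 22 -> 1, delta = -21, sum = 65
Change 2: A[4] 11 -> -17, delta = -28, sum = 37
Change 3: A[4] -17 -> 26, delta = 43, sum = 80

Answer: 80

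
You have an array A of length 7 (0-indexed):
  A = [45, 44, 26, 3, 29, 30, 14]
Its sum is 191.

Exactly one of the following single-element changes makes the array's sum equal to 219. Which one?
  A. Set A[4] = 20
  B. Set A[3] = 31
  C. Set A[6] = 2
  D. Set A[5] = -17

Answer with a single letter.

Answer: B

Derivation:
Option A: A[4] 29->20, delta=-9, new_sum=191+(-9)=182
Option B: A[3] 3->31, delta=28, new_sum=191+(28)=219 <-- matches target
Option C: A[6] 14->2, delta=-12, new_sum=191+(-12)=179
Option D: A[5] 30->-17, delta=-47, new_sum=191+(-47)=144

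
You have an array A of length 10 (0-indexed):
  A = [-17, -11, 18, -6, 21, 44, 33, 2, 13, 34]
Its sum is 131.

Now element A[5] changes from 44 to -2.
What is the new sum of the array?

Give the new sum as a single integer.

Answer: 85

Derivation:
Old value at index 5: 44
New value at index 5: -2
Delta = -2 - 44 = -46
New sum = old_sum + delta = 131 + (-46) = 85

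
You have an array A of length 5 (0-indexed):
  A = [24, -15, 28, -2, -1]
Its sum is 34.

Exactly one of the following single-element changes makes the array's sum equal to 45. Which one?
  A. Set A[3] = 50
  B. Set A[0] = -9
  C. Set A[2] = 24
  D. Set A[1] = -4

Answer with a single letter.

Option A: A[3] -2->50, delta=52, new_sum=34+(52)=86
Option B: A[0] 24->-9, delta=-33, new_sum=34+(-33)=1
Option C: A[2] 28->24, delta=-4, new_sum=34+(-4)=30
Option D: A[1] -15->-4, delta=11, new_sum=34+(11)=45 <-- matches target

Answer: D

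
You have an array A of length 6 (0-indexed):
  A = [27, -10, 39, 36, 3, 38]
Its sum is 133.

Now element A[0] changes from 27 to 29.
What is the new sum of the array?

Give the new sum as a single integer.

Answer: 135

Derivation:
Old value at index 0: 27
New value at index 0: 29
Delta = 29 - 27 = 2
New sum = old_sum + delta = 133 + (2) = 135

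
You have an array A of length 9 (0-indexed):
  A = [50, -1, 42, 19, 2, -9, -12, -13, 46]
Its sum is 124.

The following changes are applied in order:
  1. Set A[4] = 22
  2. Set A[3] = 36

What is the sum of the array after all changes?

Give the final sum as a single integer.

Initial sum: 124
Change 1: A[4] 2 -> 22, delta = 20, sum = 144
Change 2: A[3] 19 -> 36, delta = 17, sum = 161

Answer: 161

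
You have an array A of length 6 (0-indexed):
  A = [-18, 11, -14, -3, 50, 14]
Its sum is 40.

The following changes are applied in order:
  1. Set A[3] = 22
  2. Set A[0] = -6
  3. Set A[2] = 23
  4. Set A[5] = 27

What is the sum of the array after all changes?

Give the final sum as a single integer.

Answer: 127

Derivation:
Initial sum: 40
Change 1: A[3] -3 -> 22, delta = 25, sum = 65
Change 2: A[0] -18 -> -6, delta = 12, sum = 77
Change 3: A[2] -14 -> 23, delta = 37, sum = 114
Change 4: A[5] 14 -> 27, delta = 13, sum = 127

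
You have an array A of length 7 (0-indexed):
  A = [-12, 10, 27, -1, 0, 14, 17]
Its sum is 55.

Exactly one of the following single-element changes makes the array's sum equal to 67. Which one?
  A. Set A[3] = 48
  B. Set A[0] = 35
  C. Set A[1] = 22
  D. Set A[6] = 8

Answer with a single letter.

Option A: A[3] -1->48, delta=49, new_sum=55+(49)=104
Option B: A[0] -12->35, delta=47, new_sum=55+(47)=102
Option C: A[1] 10->22, delta=12, new_sum=55+(12)=67 <-- matches target
Option D: A[6] 17->8, delta=-9, new_sum=55+(-9)=46

Answer: C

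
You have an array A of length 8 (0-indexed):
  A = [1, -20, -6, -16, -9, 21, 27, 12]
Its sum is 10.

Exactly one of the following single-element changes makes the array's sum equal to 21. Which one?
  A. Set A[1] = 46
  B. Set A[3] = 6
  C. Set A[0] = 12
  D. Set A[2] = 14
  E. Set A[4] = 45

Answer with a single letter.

Option A: A[1] -20->46, delta=66, new_sum=10+(66)=76
Option B: A[3] -16->6, delta=22, new_sum=10+(22)=32
Option C: A[0] 1->12, delta=11, new_sum=10+(11)=21 <-- matches target
Option D: A[2] -6->14, delta=20, new_sum=10+(20)=30
Option E: A[4] -9->45, delta=54, new_sum=10+(54)=64

Answer: C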